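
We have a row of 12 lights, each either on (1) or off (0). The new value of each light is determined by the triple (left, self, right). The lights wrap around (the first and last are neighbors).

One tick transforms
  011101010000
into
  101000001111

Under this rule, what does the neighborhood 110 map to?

0

At position 3 the neighborhood is 110; the next row has 0 there.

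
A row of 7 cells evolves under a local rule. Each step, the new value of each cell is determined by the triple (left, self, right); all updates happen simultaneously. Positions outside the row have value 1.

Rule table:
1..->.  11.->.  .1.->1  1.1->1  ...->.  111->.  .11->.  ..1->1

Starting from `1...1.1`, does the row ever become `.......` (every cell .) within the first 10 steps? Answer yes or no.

...111.
..1...1
.11..1.
1...111
...1...
..11..1
.1...1.
11..111
...1...  (repeats step 5; period 4)
step 10: ..11..1
step 10 is ..11..1, still not uniform .

no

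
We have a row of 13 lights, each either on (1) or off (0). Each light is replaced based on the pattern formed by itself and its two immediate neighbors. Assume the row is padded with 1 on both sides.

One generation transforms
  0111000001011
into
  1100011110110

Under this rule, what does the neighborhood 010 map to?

0

At position 9 the neighborhood is 010; the next row has 0 there.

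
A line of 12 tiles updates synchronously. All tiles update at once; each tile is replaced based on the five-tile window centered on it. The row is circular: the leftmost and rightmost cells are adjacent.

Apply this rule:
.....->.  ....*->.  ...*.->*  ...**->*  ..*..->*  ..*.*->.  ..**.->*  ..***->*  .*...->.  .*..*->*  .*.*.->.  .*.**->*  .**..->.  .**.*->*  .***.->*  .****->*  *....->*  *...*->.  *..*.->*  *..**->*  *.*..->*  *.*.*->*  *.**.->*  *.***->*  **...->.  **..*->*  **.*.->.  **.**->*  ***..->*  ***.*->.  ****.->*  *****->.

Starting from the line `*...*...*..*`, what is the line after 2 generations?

generation 1: ...**..*****
generation 2: ..**.****.**

..**.****.**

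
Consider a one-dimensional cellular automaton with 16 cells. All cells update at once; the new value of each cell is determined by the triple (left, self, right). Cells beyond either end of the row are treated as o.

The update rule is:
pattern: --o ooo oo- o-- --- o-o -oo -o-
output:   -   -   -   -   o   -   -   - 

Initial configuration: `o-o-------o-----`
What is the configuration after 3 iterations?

----ooooo---ooo-

----ooooo---ooo-
-oo-------o-----
----ooooo---ooo-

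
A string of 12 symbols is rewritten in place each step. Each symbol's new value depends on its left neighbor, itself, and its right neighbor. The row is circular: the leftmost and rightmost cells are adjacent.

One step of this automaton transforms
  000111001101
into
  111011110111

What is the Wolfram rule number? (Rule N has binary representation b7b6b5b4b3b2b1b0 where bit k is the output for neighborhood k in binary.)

247

position 4: 111 → 1  (bit 7 = 1)
position 5: 110 → 1  (bit 6 = 1)
position 10: 101 → 1  (bit 5 = 1)
position 0: 100 → 1  (bit 4 = 1)
position 3: 011 → 0  (bit 3 = 0)
position 11: 010 → 1  (bit 2 = 1)
position 2: 001 → 1  (bit 1 = 1)
position 1: 000 → 1  (bit 0 = 1)
bits b7..b0 = 11110111 = 247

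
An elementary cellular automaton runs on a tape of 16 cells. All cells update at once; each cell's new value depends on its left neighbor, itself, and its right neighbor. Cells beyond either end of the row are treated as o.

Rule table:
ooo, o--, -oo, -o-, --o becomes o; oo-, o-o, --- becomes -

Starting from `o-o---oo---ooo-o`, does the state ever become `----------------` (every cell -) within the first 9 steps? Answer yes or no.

no

--oo-oo-o-ooo--o
ooo--o--o-oo-ooo
oo-oooooo-o--ooo
o--ooooo--oooooo
-oooooo-oooooooo
-ooooo--oooooooo
-oooo-oooooooooo
-ooo--oooooooooo
-oo-oooooooooooo
step 9 is -oo-oooooooooooo, still not uniform -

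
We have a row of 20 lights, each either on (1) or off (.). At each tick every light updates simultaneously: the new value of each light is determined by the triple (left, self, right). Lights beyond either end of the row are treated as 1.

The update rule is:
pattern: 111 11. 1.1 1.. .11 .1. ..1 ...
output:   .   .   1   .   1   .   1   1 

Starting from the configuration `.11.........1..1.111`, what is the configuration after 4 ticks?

tick 1: 11..11111111..1.11..
tick 2: ...11........1.11..1
tick 3: .111..1111111.11..11
tick 4: 11...11......11..11.

11...11......11..11.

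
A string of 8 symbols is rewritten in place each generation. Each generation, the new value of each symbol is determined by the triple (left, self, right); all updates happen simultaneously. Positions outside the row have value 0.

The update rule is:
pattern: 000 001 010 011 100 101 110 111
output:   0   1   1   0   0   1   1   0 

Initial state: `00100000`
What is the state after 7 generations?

11100000

generation 1: 01100000
generation 2: 10100000
generation 3: 11100000
generation 4: 00100000  (repeats generation 0; period 4)
generation 7: 11100000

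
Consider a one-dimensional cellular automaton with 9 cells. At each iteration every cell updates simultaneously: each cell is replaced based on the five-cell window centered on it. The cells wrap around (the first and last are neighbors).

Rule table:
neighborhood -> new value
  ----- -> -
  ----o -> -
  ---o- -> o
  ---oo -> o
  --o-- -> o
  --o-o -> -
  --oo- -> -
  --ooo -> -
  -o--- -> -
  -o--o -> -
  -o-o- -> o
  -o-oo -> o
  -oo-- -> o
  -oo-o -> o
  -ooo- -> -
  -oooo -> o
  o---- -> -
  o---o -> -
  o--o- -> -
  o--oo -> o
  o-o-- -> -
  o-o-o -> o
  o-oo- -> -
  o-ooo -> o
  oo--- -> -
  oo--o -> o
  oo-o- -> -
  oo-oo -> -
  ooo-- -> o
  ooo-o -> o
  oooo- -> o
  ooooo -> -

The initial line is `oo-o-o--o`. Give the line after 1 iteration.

-o-oo--o-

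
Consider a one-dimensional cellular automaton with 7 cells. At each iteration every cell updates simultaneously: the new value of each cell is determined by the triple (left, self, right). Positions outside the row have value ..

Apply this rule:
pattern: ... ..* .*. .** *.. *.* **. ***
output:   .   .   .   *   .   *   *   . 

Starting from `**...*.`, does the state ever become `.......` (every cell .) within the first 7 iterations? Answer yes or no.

no

iteration 1: **.....
iteration 2: **.....  (fixed point — unchanged through iteration 7)
iteration 7 is **....., still not uniform .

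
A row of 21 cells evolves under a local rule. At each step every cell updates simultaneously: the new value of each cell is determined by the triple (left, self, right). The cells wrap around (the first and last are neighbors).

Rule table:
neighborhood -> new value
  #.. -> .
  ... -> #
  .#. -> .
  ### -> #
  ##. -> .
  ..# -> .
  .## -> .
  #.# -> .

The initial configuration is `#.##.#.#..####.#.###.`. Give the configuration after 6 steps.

...........##.....#..
##########....###...#
#########..##..#..#..
.#######.............
..#####..############
...###....##########.

...###....##########.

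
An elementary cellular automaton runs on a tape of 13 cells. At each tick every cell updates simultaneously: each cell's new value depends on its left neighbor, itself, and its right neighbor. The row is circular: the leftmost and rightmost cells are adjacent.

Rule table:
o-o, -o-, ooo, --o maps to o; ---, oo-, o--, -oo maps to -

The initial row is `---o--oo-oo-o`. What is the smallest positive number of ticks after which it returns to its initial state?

26

tick 1: --oo-o--o--oo
tick 2: -o--oo-oo-o--
tick 3: oo-o--o--oo--
tick 4: --oo-oo-o---o
tick 5: -o--o--oo--oo
tick 6: oo-oo-o---o--
tick 7: --o--oo--oo-o
tick 8: -oo-o---o--oo
tick 9: o--oo--oo-o--
tick 10: o-o---o--oo-o
tick 11: -oo--oo-o--o-
tick 12: o---o--oo-oo-
tick 13: o--oo-o--o--o
tick 14: --o--oo-oo-o-
tick 15: -oo-o--o--oo-
tick 16: o--oo-oo-o---
tick 17: o-o--o--oo--o
tick 18: -oo-oo-o---o-
tick 19: o--o--oo--oo-
tick 20: o-oo-o---o--o
tick 21: -o--oo--oo-o-
tick 22: oo-o---o--oo-
tick 23: --oo--oo-o--o
tick 24: -o---o--oo-oo
tick 25: oo--oo-o--o--
tick 26: ---o--oo-oo-o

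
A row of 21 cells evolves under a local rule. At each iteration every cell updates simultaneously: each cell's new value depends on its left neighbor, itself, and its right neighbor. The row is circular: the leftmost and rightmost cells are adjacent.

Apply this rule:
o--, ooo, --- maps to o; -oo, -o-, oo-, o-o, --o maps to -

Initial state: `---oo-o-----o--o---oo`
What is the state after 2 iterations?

iteration 1: oo-----oooo--o--oo---
iteration 2: --oooo--oo-o--o---oo-

--oooo--oo-o--o---oo-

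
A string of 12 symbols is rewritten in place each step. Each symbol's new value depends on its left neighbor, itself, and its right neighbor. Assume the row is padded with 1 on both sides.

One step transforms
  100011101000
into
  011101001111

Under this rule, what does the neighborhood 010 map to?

1

At position 8 the neighborhood is 010; the next row has 1 there.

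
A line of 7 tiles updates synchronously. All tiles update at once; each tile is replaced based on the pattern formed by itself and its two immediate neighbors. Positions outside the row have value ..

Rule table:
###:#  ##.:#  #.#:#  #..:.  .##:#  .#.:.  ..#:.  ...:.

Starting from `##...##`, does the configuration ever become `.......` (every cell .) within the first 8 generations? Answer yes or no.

generation 1: ##...##  (fixed point — unchanged through generation 8)
generation 8 is ##...##, still not uniform .

no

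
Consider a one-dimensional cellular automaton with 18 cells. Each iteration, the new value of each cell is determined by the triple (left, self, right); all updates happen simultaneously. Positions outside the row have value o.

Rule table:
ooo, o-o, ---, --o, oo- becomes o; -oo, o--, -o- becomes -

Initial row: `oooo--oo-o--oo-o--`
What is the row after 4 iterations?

iteration 1: oooo-o-oo--o-oo--o
iteration 2: ooooo-o-o-o-o-o-o-
iteration 3: oooooo-o-o-o-o-o-o
iteration 4: ooooooo-o-o-o-o-o-

ooooooo-o-o-o-o-o-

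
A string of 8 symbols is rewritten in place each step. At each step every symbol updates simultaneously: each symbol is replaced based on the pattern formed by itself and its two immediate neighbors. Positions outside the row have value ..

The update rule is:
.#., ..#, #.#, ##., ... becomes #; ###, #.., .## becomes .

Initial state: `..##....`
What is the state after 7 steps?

###.#.##

##.#.###
.####..#
#...#.##
#.####.#
##...###
.#.##..#
###.#.##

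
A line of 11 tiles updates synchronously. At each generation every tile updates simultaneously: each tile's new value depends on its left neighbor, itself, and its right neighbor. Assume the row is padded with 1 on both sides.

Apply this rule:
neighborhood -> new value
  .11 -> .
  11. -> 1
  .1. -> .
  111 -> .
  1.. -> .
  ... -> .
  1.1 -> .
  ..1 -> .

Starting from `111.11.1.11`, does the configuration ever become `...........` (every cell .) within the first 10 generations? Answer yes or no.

..1..1.....
...........
all cells are . at generation 2

yes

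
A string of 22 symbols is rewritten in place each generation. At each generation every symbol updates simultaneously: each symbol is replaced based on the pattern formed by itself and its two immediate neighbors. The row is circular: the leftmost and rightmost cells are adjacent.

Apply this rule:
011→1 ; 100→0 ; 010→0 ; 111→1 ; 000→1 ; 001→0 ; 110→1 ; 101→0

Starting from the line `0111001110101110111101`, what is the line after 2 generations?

0111001110101110111101

0111001110001110111100
0111001110101110111101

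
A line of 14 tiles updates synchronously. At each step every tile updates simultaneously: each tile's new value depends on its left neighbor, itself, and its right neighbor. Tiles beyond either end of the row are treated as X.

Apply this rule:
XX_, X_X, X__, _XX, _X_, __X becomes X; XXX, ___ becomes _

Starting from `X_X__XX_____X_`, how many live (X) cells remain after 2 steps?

XXXXXXXX___XXX
_______XX_XX__
count of X: 4

4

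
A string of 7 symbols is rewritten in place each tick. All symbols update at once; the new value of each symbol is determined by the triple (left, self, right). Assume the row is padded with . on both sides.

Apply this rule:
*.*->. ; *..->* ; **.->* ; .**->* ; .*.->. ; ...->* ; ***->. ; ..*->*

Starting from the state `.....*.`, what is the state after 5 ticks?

*****.*
*...*..
.***.**
**.*.**
**...**

**...**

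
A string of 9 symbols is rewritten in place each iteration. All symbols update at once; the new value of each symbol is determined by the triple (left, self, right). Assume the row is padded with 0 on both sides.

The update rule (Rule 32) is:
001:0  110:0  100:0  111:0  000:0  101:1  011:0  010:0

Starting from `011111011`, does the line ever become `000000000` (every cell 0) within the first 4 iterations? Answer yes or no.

000000100
000000000
all cells are 0 at iteration 2

yes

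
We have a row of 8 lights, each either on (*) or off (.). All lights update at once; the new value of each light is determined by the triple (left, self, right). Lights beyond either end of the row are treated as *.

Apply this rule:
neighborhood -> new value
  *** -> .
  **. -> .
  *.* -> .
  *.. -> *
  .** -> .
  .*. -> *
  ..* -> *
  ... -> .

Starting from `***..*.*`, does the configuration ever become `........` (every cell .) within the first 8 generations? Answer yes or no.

yes

...***..
*.*...**
..**.*..
**...***
..*.*...
***.**.*
........
all cells are . at generation 7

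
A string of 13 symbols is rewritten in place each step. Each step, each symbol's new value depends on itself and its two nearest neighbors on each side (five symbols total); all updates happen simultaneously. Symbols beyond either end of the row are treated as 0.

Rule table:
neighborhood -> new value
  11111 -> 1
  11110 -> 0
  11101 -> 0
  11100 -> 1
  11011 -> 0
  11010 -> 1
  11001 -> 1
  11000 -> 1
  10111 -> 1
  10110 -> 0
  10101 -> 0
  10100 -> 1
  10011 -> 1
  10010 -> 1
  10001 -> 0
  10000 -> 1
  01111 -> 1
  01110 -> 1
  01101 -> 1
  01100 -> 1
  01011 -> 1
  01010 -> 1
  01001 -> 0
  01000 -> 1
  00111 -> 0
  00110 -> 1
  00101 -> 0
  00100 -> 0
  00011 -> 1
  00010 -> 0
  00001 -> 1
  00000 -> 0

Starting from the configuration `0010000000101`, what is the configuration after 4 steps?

1110111100001

1001100010011
0011110000111
1101011111011
1110111100001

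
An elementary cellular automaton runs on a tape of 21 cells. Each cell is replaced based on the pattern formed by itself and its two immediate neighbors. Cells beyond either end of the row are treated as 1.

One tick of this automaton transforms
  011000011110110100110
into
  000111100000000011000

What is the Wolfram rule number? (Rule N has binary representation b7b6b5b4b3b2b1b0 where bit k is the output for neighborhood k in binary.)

19

position 8: 111 → 0  (bit 7 = 0)
position 2: 110 → 0  (bit 6 = 0)
position 0: 101 → 0  (bit 5 = 0)
position 3: 100 → 1  (bit 4 = 1)
position 1: 011 → 0  (bit 3 = 0)
position 15: 010 → 0  (bit 2 = 0)
position 6: 001 → 1  (bit 1 = 1)
position 4: 000 → 1  (bit 0 = 1)
bits b7..b0 = 00010011 = 19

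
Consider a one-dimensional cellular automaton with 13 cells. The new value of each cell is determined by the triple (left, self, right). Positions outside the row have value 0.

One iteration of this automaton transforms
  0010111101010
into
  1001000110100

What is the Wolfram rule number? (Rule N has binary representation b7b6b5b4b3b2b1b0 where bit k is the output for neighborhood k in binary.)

position 5: 111 → 0  (bit 7 = 0)
position 7: 110 → 1  (bit 6 = 1)
position 3: 101 → 1  (bit 5 = 1)
position 12: 100 → 0  (bit 4 = 0)
position 4: 011 → 0  (bit 3 = 0)
position 2: 010 → 0  (bit 2 = 0)
position 1: 001 → 0  (bit 1 = 0)
position 0: 000 → 1  (bit 0 = 1)
bits b7..b0 = 01100001 = 97

97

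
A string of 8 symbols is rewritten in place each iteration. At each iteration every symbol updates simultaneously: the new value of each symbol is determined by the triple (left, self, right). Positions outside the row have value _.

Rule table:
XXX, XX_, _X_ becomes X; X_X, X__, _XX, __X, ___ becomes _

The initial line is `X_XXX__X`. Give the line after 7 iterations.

X___X__X

X__XX__X
X___X__X
X___X__X  (fixed point — unchanged through iteration 7)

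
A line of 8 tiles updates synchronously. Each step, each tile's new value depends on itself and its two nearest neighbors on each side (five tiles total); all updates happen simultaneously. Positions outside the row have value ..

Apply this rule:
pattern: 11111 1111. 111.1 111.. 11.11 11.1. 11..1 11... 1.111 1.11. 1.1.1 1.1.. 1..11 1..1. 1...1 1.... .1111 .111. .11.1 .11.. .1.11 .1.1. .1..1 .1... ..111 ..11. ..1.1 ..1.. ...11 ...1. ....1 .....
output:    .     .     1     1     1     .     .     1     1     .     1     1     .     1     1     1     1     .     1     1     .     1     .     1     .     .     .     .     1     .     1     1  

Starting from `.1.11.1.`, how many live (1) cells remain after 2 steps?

step 1: ....1.11
step 2: 111....1
count of 1: 4

4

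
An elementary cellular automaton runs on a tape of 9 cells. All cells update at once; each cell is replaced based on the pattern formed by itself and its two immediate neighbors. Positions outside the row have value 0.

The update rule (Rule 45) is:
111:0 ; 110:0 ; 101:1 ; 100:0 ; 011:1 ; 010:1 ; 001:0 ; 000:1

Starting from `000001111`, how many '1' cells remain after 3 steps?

111101000
100011011
101010110
count of 1: 5

5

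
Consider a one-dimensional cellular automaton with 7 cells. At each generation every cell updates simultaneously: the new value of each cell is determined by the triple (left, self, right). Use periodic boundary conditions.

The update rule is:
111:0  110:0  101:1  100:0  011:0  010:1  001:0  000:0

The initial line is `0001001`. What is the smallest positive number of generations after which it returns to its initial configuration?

0001001

1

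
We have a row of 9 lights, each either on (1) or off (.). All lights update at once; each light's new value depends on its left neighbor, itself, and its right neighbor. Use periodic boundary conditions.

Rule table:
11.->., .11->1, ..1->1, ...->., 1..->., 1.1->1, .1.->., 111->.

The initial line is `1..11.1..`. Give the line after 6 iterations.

..11.1..1
.11.1..1.
11.1..1..
1.1..1..1
.1..1..11
1..1..11.

1..1..11.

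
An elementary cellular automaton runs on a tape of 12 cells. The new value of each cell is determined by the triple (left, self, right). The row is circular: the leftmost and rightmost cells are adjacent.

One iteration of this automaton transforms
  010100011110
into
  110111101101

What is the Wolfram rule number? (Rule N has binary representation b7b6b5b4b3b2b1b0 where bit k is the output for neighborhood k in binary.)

151

position 8: 111 → 1  (bit 7 = 1)
position 10: 110 → 0  (bit 6 = 0)
position 2: 101 → 0  (bit 5 = 0)
position 4: 100 → 1  (bit 4 = 1)
position 7: 011 → 0  (bit 3 = 0)
position 1: 010 → 1  (bit 2 = 1)
position 0: 001 → 1  (bit 1 = 1)
position 5: 000 → 1  (bit 0 = 1)
bits b7..b0 = 10010111 = 151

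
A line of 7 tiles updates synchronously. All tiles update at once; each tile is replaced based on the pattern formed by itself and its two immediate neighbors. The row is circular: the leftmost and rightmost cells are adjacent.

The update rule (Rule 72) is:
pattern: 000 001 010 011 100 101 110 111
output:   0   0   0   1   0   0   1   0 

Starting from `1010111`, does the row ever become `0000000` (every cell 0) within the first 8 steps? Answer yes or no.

yes

step 1: 1000100
step 2: 0000000
all cells are 0 at step 2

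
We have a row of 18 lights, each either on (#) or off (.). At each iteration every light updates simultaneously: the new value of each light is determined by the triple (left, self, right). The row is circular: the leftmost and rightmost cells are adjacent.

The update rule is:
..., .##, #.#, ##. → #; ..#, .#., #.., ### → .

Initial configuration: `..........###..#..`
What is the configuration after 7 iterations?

.###.###..##.#...#

#########.#.#....#
........##.#..##.#
.######.###...###.
.#....###.#.#.#.#.
...##.#.##.#.#.#..
##.###.####.#.#..#
.###.###..##.#...#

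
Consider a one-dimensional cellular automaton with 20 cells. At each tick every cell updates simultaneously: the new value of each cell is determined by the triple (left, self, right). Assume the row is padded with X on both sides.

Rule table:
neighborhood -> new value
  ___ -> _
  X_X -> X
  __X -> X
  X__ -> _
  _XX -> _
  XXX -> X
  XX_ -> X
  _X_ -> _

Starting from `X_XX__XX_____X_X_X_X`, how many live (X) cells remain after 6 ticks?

XX_X_X_X____X_X_X_X_
XXX_X_X____X_X_X_X_X
XXXX_X____X_X_X_X_X_
XXXXX____X_X_X_X_X_X
XXXXX___X_X_X_X_X_X_
XXXXX__X_X_X_X_X_X_X
count of X: 12

12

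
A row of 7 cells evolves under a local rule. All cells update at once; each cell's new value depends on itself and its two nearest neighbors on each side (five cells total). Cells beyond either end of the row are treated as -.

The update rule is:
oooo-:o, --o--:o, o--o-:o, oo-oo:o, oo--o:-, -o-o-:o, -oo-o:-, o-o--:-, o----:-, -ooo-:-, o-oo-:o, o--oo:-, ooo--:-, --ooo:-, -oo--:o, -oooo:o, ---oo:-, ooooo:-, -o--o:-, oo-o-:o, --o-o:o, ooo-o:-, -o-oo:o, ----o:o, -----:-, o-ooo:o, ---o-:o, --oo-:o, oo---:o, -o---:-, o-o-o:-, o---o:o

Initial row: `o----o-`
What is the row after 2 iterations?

o-----o

o--ooo-
o-----o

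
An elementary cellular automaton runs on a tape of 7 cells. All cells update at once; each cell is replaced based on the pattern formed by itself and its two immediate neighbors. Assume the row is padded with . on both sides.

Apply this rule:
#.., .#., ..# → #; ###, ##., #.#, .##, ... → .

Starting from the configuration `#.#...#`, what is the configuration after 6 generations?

#...#..

#.##.##
#......
##.....
..#....
.###...
#...#..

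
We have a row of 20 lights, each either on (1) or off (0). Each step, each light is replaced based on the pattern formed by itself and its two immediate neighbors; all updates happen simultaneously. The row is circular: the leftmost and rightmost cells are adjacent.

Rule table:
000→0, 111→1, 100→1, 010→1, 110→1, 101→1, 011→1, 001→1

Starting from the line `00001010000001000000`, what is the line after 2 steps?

00111111100111110000

00011111000011100000
00111111100111110000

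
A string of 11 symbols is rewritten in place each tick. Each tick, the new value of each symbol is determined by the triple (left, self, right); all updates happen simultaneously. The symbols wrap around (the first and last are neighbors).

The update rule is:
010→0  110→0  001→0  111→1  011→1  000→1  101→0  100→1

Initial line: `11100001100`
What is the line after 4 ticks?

00000111101

11011101010
10011000000
01010111110
00000111101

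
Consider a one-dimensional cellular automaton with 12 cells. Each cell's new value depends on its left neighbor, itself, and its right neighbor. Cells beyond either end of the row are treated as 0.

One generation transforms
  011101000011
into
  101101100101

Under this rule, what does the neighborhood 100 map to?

At position 6 the neighborhood is 100; the next row has 1 there.

1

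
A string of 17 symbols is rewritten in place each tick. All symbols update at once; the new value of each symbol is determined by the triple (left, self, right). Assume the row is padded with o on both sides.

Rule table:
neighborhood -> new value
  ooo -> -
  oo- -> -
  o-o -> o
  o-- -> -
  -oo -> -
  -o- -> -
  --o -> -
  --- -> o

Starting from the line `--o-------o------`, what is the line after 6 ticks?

-oo-------o-----o

tick 1: ----ooooo---oooo-
tick 2: -oo-------o-----o
tick 3: o---ooooo---ooo--
tick 4: --o-------o------  (repeats tick 0; period 4)
tick 6: -oo-------o-----o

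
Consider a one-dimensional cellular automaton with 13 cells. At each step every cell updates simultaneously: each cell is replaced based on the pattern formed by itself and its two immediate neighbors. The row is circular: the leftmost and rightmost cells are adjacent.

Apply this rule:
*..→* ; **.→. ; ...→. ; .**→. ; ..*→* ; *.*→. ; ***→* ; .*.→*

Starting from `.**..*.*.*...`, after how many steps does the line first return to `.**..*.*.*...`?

21

*..***.*.**..
***.*..*...**
**..*****.*.*
*.**.***..*..
*.....*.*****
.*...**..****
.**.*..**.**.
*...***.....*
.*.*.*.*...*.
**.*.*.**.***
*..*.*.....**
.***.**...*.*
..*....*.**.*
****..**....*
***.**..*..*.
.*....******.
***..*.****.*
**.***..**...
....*.**..*.*
*..**...***.*
.**..*.*.*...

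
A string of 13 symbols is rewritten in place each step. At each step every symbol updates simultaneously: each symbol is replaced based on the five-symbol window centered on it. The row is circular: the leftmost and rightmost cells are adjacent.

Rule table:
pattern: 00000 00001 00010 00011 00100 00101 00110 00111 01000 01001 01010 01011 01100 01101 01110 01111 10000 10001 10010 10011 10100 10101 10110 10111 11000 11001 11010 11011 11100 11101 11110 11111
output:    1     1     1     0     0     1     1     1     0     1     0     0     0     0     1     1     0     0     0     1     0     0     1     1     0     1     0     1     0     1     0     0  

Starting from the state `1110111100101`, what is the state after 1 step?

1011110010101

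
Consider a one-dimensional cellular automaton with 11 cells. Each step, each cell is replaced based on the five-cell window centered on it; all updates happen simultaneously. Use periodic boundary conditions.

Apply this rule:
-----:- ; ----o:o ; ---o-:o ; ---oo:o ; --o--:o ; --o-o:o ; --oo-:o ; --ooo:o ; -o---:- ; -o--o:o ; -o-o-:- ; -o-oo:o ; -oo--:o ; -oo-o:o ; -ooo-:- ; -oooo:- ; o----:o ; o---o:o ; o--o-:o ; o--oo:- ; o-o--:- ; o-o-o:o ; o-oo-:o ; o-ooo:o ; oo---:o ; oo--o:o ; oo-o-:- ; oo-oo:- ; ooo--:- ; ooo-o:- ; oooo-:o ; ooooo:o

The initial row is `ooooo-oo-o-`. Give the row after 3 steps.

ooo---oo---

o-oo--oo-oo
--ooo-oo-o-
ooo---oo---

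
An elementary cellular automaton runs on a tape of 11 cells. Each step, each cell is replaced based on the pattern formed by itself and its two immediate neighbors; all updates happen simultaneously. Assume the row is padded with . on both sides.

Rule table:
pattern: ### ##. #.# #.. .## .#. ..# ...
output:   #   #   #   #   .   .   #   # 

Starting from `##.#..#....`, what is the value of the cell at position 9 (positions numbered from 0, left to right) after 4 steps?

.

.##.##.####
#.##.##.###
.#.##.##.##
#.#.##.##.#
position 9 holds .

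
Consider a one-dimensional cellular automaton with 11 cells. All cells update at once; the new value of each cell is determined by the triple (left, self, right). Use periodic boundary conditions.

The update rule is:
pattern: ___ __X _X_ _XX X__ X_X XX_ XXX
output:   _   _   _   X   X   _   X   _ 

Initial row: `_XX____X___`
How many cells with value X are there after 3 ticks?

4

_XXX____X__
_X_XX____X_
___XXX____X
count of X: 4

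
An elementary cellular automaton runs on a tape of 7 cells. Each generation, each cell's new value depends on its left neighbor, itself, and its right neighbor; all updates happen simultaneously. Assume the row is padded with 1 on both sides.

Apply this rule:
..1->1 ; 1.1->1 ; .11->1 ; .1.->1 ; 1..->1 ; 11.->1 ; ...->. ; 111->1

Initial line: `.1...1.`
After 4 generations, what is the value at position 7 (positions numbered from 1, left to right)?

111.111
1111111
1111111  (fixed point — unchanged through generation 4)
position 7 holds 1

1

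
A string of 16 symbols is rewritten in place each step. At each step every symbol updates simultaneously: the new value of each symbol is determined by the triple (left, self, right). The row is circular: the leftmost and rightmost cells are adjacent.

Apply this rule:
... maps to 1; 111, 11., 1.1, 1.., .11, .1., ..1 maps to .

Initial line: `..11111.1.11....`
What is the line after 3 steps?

1............111

1............111
..1111111111....
1............111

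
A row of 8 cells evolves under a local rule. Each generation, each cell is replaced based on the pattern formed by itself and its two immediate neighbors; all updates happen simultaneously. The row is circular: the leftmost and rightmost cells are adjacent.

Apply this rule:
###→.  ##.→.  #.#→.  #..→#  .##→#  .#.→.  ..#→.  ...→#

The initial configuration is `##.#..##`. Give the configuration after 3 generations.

....#.#.
###....#
...###.#

...###.#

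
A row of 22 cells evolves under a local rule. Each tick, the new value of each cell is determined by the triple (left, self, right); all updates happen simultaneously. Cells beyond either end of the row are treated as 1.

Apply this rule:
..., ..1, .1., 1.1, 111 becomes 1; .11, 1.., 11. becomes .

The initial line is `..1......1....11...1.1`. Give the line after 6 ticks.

.11.111111.111...1111.
1..1.1111.1.1..11.11.1
..111.11.1111.1..1..1.
.1.1.1..1.11.11.11.111
111111.111..1..1..1.11
11111.1.1..11.11.111.1

11111.1.1..11.11.111.1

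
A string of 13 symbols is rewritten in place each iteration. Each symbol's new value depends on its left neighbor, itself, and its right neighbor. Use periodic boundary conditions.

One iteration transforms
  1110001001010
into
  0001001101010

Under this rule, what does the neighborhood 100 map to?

At position 3 the neighborhood is 100; the next row has 1 there.

1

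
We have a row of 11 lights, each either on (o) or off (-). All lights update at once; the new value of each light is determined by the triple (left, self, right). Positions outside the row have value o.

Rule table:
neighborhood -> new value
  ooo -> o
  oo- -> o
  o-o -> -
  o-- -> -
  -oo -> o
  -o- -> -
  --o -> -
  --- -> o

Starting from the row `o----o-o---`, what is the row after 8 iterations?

o-oo-----o-
o-oo-ooo---
o-oo-ooo-o-
o-oo-ooo---  (repeats iteration 2; period 2)
iteration 8: o-oo-ooo---

o-oo-ooo---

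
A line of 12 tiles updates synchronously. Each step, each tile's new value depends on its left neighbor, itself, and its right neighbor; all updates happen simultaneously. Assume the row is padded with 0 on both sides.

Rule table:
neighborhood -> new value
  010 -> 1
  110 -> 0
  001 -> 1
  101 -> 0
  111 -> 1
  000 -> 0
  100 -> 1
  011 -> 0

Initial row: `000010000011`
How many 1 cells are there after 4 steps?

7

step 1: 000111000100
step 2: 001010101110
step 3: 011010100101
step 4: 100010111101
count of 1: 7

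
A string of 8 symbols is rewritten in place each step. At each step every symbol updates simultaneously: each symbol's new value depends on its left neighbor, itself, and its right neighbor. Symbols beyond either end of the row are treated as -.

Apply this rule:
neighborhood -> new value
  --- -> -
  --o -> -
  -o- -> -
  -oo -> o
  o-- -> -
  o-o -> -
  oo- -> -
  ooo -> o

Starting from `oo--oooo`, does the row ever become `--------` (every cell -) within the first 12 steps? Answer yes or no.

o---ooo-
----oo--
----o---
--------
all cells are - at step 4

yes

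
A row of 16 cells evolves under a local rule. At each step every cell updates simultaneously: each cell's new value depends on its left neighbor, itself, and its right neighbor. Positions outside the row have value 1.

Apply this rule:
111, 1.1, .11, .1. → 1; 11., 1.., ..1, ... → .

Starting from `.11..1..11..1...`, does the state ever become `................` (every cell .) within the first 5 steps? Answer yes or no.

no

11...1..1...1...
1....1..1...1...
.....1..1...1...
.....1..1...1...  (fixed point — unchanged through step 5)
step 5 is .....1..1...1..., still not uniform .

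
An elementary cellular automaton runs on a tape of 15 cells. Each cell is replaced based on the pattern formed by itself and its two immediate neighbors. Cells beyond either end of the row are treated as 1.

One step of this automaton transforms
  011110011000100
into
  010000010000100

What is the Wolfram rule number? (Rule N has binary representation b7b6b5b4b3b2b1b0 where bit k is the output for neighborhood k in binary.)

12

position 2: 111 → 0  (bit 7 = 0)
position 4: 110 → 0  (bit 6 = 0)
position 0: 101 → 0  (bit 5 = 0)
position 5: 100 → 0  (bit 4 = 0)
position 1: 011 → 1  (bit 3 = 1)
position 12: 010 → 1  (bit 2 = 1)
position 6: 001 → 0  (bit 1 = 0)
position 10: 000 → 0  (bit 0 = 0)
bits b7..b0 = 00001100 = 12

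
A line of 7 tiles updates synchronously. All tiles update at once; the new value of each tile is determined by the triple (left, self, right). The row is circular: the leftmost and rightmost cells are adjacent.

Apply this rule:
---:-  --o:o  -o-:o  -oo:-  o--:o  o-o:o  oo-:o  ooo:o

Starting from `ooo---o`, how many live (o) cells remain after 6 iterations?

iteration 1: oooo-o-
iteration 2: -oooooo
iteration 3: o-ooooo
iteration 4: oo-oooo
iteration 5: ooo-ooo
iteration 6: oooo-oo
count of o: 6

6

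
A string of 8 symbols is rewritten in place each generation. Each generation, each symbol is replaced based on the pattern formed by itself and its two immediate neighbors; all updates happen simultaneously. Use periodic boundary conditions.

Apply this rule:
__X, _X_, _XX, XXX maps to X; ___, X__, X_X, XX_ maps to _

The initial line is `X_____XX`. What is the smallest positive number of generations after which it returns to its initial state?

8

generation 1: _____XXX
generation 2: ____XXX_
generation 3: ___XXX__
generation 4: __XXX___
generation 5: _XXX____
generation 6: XXX_____
generation 7: XX_____X
generation 8: X_____XX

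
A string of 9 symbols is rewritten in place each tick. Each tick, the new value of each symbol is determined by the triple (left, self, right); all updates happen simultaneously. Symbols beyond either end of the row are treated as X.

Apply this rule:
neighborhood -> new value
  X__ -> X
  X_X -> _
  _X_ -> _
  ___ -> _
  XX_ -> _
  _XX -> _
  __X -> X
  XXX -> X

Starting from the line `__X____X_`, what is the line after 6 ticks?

_XX____XX

XX_X__X__
X___XX_XX
_X_X____X
____X__X_
X__X_XX__
_XX____XX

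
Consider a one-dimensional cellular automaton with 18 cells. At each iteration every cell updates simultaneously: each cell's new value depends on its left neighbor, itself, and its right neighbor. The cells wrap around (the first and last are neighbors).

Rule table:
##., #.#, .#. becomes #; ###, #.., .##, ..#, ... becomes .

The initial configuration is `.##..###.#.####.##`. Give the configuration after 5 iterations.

#.#....####...##.#
###.......#....##.
..#.......#.....##
..#.......#......#
..#.......#......#

..#.......#......#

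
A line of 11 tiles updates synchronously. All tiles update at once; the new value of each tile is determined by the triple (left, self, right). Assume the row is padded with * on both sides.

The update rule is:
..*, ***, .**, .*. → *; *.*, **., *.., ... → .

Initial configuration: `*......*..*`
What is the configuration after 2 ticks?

tick 1: ......**.**
tick 2: .....**..**

.....**..**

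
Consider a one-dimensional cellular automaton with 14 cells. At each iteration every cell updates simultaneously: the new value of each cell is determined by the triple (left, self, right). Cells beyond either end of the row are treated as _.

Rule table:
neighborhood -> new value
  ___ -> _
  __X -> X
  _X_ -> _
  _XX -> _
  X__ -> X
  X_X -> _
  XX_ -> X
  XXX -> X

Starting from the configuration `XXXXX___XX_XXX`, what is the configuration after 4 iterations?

_XXXXX_X_X__XX
X_XXXX____XX_X
___XXXX__X_X__
__X_XXXXX___X_

__X_XXXXX___X_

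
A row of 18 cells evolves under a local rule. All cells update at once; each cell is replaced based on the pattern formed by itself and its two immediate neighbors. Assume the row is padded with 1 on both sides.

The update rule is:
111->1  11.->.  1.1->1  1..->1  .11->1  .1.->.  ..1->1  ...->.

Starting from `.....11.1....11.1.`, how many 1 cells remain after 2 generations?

11

1...11.1.1..11.1.1
.1.11.1.1.111.1.11
count of 1: 11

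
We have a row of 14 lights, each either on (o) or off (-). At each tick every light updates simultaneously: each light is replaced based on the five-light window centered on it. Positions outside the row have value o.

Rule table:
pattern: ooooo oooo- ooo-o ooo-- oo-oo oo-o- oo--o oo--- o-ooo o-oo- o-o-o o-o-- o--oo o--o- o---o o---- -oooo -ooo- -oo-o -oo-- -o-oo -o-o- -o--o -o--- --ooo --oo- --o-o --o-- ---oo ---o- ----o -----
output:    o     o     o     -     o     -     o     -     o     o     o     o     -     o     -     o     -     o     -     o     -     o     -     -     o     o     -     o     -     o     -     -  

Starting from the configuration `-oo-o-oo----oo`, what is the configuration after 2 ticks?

o-oo--o--o-o--

tick 1: oo--o-oo-o--o-
tick 2: o-oo--o--o-o--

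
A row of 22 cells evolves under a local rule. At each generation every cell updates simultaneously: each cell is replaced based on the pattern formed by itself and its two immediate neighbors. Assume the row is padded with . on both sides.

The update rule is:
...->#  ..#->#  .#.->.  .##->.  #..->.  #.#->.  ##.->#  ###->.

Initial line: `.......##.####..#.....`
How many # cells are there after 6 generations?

14

#######.#....#.#..####
......#...###....#...#
######..##..#.###..##.
.....#.#.#.#....#.#.#.
#####........###......
....#.#######..#.#####
count of #: 14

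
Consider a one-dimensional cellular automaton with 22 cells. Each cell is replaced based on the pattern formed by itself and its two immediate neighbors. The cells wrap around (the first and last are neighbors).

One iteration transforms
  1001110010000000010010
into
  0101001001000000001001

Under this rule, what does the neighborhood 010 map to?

0

At position 0 the neighborhood is 010; the next row has 0 there.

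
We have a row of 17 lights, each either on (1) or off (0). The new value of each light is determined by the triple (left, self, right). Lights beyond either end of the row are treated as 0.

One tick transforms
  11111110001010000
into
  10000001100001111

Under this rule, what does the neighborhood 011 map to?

1

At position 0 the neighborhood is 011; the next row has 1 there.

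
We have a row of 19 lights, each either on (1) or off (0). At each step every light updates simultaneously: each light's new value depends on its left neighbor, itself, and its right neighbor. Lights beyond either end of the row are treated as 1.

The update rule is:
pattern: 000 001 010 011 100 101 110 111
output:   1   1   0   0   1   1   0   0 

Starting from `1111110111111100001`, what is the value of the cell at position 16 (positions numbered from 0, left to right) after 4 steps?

0

step 1: 0000001000000011110
step 2: 1111110111111100001  (repeats step 0; period 2)
step 4: 1111110111111100001
position 16 holds 0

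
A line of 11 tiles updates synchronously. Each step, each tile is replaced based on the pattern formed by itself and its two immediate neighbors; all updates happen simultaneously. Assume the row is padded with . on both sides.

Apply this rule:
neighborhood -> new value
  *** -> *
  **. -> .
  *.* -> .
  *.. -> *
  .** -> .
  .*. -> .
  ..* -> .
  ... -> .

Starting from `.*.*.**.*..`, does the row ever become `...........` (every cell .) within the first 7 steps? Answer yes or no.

yes

.........*.
..........*
...........
all cells are . at step 3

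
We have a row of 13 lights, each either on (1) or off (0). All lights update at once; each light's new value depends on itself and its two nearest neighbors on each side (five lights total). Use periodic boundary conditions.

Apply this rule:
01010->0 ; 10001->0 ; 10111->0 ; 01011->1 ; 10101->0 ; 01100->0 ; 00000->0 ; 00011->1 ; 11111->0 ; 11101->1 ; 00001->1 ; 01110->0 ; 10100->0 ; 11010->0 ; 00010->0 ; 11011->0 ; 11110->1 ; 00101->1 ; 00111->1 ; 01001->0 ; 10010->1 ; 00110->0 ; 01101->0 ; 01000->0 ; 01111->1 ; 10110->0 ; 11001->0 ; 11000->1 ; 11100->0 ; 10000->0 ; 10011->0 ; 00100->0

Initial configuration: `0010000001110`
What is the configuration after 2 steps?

0000011100010

0000000111001
0000011100010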